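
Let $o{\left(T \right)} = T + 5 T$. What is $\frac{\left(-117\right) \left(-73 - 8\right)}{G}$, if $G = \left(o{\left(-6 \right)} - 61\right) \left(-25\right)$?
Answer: $\frac{9477}{2425} \approx 3.908$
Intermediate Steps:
$o{\left(T \right)} = 6 T$
$G = 2425$ ($G = \left(6 \left(-6\right) - 61\right) \left(-25\right) = \left(-36 - 61\right) \left(-25\right) = \left(-97\right) \left(-25\right) = 2425$)
$\frac{\left(-117\right) \left(-73 - 8\right)}{G} = \frac{\left(-117\right) \left(-73 - 8\right)}{2425} = \left(-117\right) \left(-81\right) \frac{1}{2425} = 9477 \cdot \frac{1}{2425} = \frac{9477}{2425}$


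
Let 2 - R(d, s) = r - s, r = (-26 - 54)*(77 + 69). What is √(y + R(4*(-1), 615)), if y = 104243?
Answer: 2*√29135 ≈ 341.38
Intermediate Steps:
r = -11680 (r = -80*146 = -11680)
R(d, s) = 11682 + s (R(d, s) = 2 - (-11680 - s) = 2 + (11680 + s) = 11682 + s)
√(y + R(4*(-1), 615)) = √(104243 + (11682 + 615)) = √(104243 + 12297) = √116540 = 2*√29135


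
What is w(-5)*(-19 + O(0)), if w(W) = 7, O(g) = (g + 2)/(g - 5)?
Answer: -679/5 ≈ -135.80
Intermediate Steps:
O(g) = (2 + g)/(-5 + g)
w(-5)*(-19 + O(0)) = 7*(-19 + (2 + 0)/(-5 + 0)) = 7*(-19 + 2/(-5)) = 7*(-19 - 1/5*2) = 7*(-19 - 2/5) = 7*(-97/5) = -679/5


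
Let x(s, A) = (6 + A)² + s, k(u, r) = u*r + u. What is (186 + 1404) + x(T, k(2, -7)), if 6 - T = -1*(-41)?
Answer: 1591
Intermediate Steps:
k(u, r) = u + r*u (k(u, r) = r*u + u = u + r*u)
T = -35 (T = 6 - (-1)*(-41) = 6 - 1*41 = 6 - 41 = -35)
x(s, A) = s + (6 + A)²
(186 + 1404) + x(T, k(2, -7)) = (186 + 1404) + (-35 + (6 + 2*(1 - 7))²) = 1590 + (-35 + (6 + 2*(-6))²) = 1590 + (-35 + (6 - 12)²) = 1590 + (-35 + (-6)²) = 1590 + (-35 + 36) = 1590 + 1 = 1591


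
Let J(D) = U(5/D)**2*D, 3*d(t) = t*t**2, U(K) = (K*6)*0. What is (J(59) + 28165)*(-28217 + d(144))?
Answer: 27238681315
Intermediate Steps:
U(K) = 0 (U(K) = (6*K)*0 = 0)
d(t) = t**3/3 (d(t) = (t*t**2)/3 = t**3/3)
J(D) = 0 (J(D) = 0**2*D = 0*D = 0)
(J(59) + 28165)*(-28217 + d(144)) = (0 + 28165)*(-28217 + (1/3)*144**3) = 28165*(-28217 + (1/3)*2985984) = 28165*(-28217 + 995328) = 28165*967111 = 27238681315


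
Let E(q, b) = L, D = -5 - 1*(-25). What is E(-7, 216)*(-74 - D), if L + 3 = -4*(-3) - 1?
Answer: -752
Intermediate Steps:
L = 8 (L = -3 + (-4*(-3) - 1) = -3 + (12 - 1) = -3 + 11 = 8)
D = 20 (D = -5 + 25 = 20)
E(q, b) = 8
E(-7, 216)*(-74 - D) = 8*(-74 - 1*20) = 8*(-74 - 20) = 8*(-94) = -752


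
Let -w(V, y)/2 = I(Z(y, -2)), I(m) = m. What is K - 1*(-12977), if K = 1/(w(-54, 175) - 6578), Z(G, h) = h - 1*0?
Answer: 85310797/6574 ≈ 12977.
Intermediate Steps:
Z(G, h) = h (Z(G, h) = h + 0 = h)
w(V, y) = 4 (w(V, y) = -2*(-2) = 4)
K = -1/6574 (K = 1/(4 - 6578) = 1/(-6574) = -1/6574 ≈ -0.00015211)
K - 1*(-12977) = -1/6574 - 1*(-12977) = -1/6574 + 12977 = 85310797/6574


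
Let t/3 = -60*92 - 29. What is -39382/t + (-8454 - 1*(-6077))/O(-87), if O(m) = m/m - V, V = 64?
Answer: 14016995/349587 ≈ 40.096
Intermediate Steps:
O(m) = -63 (O(m) = m/m - 1*64 = 1 - 64 = -63)
t = -16647 (t = 3*(-60*92 - 29) = 3*(-5520 - 29) = 3*(-5549) = -16647)
-39382/t + (-8454 - 1*(-6077))/O(-87) = -39382/(-16647) + (-8454 - 1*(-6077))/(-63) = -39382*(-1/16647) + (-8454 + 6077)*(-1/63) = 39382/16647 - 2377*(-1/63) = 39382/16647 + 2377/63 = 14016995/349587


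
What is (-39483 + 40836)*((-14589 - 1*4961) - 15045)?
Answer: -46807035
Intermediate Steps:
(-39483 + 40836)*((-14589 - 1*4961) - 15045) = 1353*((-14589 - 4961) - 15045) = 1353*(-19550 - 15045) = 1353*(-34595) = -46807035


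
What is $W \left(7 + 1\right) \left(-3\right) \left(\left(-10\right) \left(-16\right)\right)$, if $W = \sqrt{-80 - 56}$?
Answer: $- 7680 i \sqrt{34} \approx - 44782.0 i$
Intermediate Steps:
$W = 2 i \sqrt{34}$ ($W = \sqrt{-136} = 2 i \sqrt{34} \approx 11.662 i$)
$W \left(7 + 1\right) \left(-3\right) \left(\left(-10\right) \left(-16\right)\right) = 2 i \sqrt{34} \left(7 + 1\right) \left(-3\right) \left(\left(-10\right) \left(-16\right)\right) = 2 i \sqrt{34} \cdot 8 \left(-3\right) 160 = 2 i \sqrt{34} \left(-24\right) 160 = - 48 i \sqrt{34} \cdot 160 = - 7680 i \sqrt{34}$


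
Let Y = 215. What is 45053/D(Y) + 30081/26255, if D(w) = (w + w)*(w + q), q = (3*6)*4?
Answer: 195806509/129605182 ≈ 1.5108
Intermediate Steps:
q = 72 (q = 18*4 = 72)
D(w) = 2*w*(72 + w) (D(w) = (w + w)*(w + 72) = (2*w)*(72 + w) = 2*w*(72 + w))
45053/D(Y) + 30081/26255 = 45053/((2*215*(72 + 215))) + 30081/26255 = 45053/((2*215*287)) + 30081*(1/26255) = 45053/123410 + 30081/26255 = 195806509/129605182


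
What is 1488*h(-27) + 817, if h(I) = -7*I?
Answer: 282049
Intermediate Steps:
1488*h(-27) + 817 = 1488*(-7*(-27)) + 817 = 1488*189 + 817 = 281232 + 817 = 282049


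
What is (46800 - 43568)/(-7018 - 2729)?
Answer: -3232/9747 ≈ -0.33159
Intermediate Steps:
(46800 - 43568)/(-7018 - 2729) = 3232/(-9747) = 3232*(-1/9747) = -3232/9747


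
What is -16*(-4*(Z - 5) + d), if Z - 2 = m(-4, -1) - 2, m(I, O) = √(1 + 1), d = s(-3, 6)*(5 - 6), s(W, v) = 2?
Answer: -288 + 64*√2 ≈ -197.49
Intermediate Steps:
d = -2 (d = 2*(5 - 6) = 2*(-1) = -2)
m(I, O) = √2
Z = √2 (Z = 2 + (√2 - 2) = 2 + (-2 + √2) = √2 ≈ 1.4142)
-16*(-4*(Z - 5) + d) = -16*(-4*(√2 - 5) - 2) = -16*(-4*(-5 + √2) - 2) = -16*((20 - 4*√2) - 2) = -16*(18 - 4*√2) = -288 + 64*√2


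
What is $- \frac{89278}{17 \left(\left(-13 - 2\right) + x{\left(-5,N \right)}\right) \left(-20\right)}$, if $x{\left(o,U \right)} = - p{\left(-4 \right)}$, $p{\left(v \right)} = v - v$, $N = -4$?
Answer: $- \frac{44639}{2550} \approx -17.505$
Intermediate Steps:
$p{\left(v \right)} = 0$
$x{\left(o,U \right)} = 0$ ($x{\left(o,U \right)} = \left(-1\right) 0 = 0$)
$- \frac{89278}{17 \left(\left(-13 - 2\right) + x{\left(-5,N \right)}\right) \left(-20\right)} = - \frac{89278}{17 \left(\left(-13 - 2\right) + 0\right) \left(-20\right)} = - \frac{89278}{17 \left(-15 + 0\right) \left(-20\right)} = - \frac{89278}{17 \left(-15\right) \left(-20\right)} = - \frac{89278}{\left(-255\right) \left(-20\right)} = - \frac{89278}{5100} = \left(-89278\right) \frac{1}{5100} = - \frac{44639}{2550}$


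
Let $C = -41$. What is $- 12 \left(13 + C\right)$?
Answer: $336$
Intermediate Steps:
$- 12 \left(13 + C\right) = - 12 \left(13 - 41\right) = \left(-12\right) \left(-28\right) = 336$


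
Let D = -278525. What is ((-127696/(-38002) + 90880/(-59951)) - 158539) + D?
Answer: -497870154899296/1139128951 ≈ -4.3706e+5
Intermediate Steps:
((-127696/(-38002) + 90880/(-59951)) - 158539) + D = ((-127696/(-38002) + 90880/(-59951)) - 158539) - 278525 = ((-127696*(-1/38002) + 90880*(-1/59951)) - 158539) - 278525 = ((63848/19001 - 90880/59951) - 158539) - 278525 = (2100940568/1139128951 - 158539) - 278525 = -180594263822021/1139128951 - 278525 = -497870154899296/1139128951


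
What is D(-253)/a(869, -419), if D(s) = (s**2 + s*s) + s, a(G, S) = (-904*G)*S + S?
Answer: 25553/65831185 ≈ 0.00038816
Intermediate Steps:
a(G, S) = S - 904*G*S (a(G, S) = -904*G*S + S = S - 904*G*S)
D(s) = s + 2*s**2 (D(s) = (s**2 + s**2) + s = 2*s**2 + s = s + 2*s**2)
D(-253)/a(869, -419) = (-253*(1 + 2*(-253)))/((-419*(1 - 904*869))) = (-253*(1 - 506))/((-419*(1 - 785576))) = (-253*(-505))/((-419*(-785575))) = 127765/329155925 = 127765*(1/329155925) = 25553/65831185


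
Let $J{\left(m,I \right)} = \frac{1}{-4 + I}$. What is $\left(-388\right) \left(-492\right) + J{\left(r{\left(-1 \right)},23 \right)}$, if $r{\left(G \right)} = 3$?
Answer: $\frac{3627025}{19} \approx 1.909 \cdot 10^{5}$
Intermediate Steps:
$\left(-388\right) \left(-492\right) + J{\left(r{\left(-1 \right)},23 \right)} = \left(-388\right) \left(-492\right) + \frac{1}{-4 + 23} = 190896 + \frac{1}{19} = \frac{3627025}{19}$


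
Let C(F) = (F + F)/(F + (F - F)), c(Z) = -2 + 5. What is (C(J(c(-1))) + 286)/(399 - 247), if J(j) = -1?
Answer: 36/19 ≈ 1.8947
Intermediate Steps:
c(Z) = 3
C(F) = 2 (C(F) = (2*F)/(F + 0) = (2*F)/F = 2)
(C(J(c(-1))) + 286)/(399 - 247) = (2 + 286)/(399 - 247) = 288/152 = 288*(1/152) = 36/19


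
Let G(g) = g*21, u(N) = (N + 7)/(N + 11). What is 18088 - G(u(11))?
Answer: 198779/11 ≈ 18071.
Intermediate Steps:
u(N) = (7 + N)/(11 + N)
G(g) = 21*g
18088 - G(u(11)) = 18088 - 21*(7 + 11)/(11 + 11) = 18088 - 21*18/22 = 18088 - 21*(1/22)*18 = 18088 - 21*9/11 = 18088 - 1*189/11 = 18088 - 189/11 = 198779/11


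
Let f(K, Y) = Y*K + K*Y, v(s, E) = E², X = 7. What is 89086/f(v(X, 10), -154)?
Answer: -44543/15400 ≈ -2.8924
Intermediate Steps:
f(K, Y) = 2*K*Y (f(K, Y) = K*Y + K*Y = 2*K*Y)
89086/f(v(X, 10), -154) = 89086/((2*10²*(-154))) = 89086/((2*100*(-154))) = 89086/(-30800) = 89086*(-1/30800) = -44543/15400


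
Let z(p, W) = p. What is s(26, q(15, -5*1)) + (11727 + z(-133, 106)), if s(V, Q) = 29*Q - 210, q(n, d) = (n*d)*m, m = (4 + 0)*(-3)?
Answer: 37484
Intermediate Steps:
m = -12 (m = 4*(-3) = -12)
q(n, d) = -12*d*n (q(n, d) = (n*d)*(-12) = (d*n)*(-12) = -12*d*n)
s(V, Q) = -210 + 29*Q
s(26, q(15, -5*1)) + (11727 + z(-133, 106)) = (-210 + 29*(-12*(-5*1)*15)) + (11727 - 133) = (-210 + 29*(-12*(-5)*15)) + 11594 = (-210 + 29*900) + 11594 = (-210 + 26100) + 11594 = 25890 + 11594 = 37484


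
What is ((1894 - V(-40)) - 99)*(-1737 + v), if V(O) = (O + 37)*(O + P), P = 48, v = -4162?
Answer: -10730281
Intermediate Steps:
V(O) = (37 + O)*(48 + O) (V(O) = (O + 37)*(O + 48) = (37 + O)*(48 + O))
((1894 - V(-40)) - 99)*(-1737 + v) = ((1894 - (1776 + (-40)**2 + 85*(-40))) - 99)*(-1737 - 4162) = ((1894 - (1776 + 1600 - 3400)) - 99)*(-5899) = ((1894 - 1*(-24)) - 99)*(-5899) = ((1894 + 24) - 99)*(-5899) = (1918 - 99)*(-5899) = 1819*(-5899) = -10730281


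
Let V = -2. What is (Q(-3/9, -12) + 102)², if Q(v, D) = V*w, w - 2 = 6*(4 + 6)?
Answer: 484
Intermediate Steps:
w = 62 (w = 2 + 6*(4 + 6) = 2 + 6*10 = 2 + 60 = 62)
Q(v, D) = -124 (Q(v, D) = -2*62 = -124)
(Q(-3/9, -12) + 102)² = (-124 + 102)² = (-22)² = 484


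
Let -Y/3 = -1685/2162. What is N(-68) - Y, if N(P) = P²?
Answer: 9992033/2162 ≈ 4621.7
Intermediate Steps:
Y = 5055/2162 (Y = -(-5055)/2162 = -3*(-1685/2162) = 5055/2162 ≈ 2.3381)
N(-68) - Y = (-68)² - 1*5055/2162 = 4624 - 5055/2162 = 9992033/2162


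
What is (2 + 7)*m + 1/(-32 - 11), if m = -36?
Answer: -13933/43 ≈ -324.02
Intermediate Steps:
(2 + 7)*m + 1/(-32 - 11) = (2 + 7)*(-36) + 1/(-32 - 11) = 9*(-36) + 1/(-43) = -324 - 1/43 = -13933/43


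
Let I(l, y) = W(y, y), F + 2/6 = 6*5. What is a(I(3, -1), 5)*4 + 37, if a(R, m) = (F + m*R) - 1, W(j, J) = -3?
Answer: 275/3 ≈ 91.667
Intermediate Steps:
F = 89/3 (F = -1/3 + 6*5 = -1/3 + 30 = 89/3 ≈ 29.667)
I(l, y) = -3
a(R, m) = 86/3 + R*m (a(R, m) = (89/3 + m*R) - 1 = (89/3 + R*m) - 1 = 86/3 + R*m)
a(I(3, -1), 5)*4 + 37 = (86/3 - 3*5)*4 + 37 = (86/3 - 15)*4 + 37 = (41/3)*4 + 37 = 164/3 + 37 = 275/3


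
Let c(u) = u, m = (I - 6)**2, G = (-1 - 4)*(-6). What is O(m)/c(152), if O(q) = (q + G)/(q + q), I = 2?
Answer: 23/2432 ≈ 0.0094572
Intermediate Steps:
G = 30 (G = -5*(-6) = 30)
m = 16 (m = (2 - 6)**2 = (-4)**2 = 16)
O(q) = (30 + q)/(2*q) (O(q) = (q + 30)/(q + q) = (30 + q)/((2*q)) = (30 + q)*(1/(2*q)) = (30 + q)/(2*q))
O(m)/c(152) = ((1/2)*(30 + 16)/16)/152 = ((1/2)*(1/16)*46)*(1/152) = (23/16)*(1/152) = 23/2432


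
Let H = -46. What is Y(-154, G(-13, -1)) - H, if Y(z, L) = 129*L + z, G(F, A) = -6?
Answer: -882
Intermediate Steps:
Y(z, L) = z + 129*L
Y(-154, G(-13, -1)) - H = (-154 + 129*(-6)) - 1*(-46) = (-154 - 774) + 46 = -928 + 46 = -882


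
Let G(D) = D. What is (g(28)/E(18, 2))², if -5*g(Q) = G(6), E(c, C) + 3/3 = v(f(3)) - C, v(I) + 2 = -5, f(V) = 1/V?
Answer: 9/625 ≈ 0.014400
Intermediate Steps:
v(I) = -7 (v(I) = -2 - 5 = -7)
E(c, C) = -8 - C (E(c, C) = -1 + (-7 - C) = -8 - C)
g(Q) = -6/5 (g(Q) = -⅕*6 = -6/5)
(g(28)/E(18, 2))² = (-6/(5*(-8 - 1*2)))² = (-6/(5*(-8 - 2)))² = (-6/5/(-10))² = (-6/5*(-⅒))² = (3/25)² = 9/625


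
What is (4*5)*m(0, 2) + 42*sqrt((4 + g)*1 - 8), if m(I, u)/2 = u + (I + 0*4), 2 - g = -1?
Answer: 80 + 42*I ≈ 80.0 + 42.0*I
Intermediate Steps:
g = 3 (g = 2 - 1*(-1) = 2 + 1 = 3)
m(I, u) = 2*I + 2*u (m(I, u) = 2*(u + (I + 0*4)) = 2*(u + (I + 0)) = 2*(u + I) = 2*(I + u) = 2*I + 2*u)
(4*5)*m(0, 2) + 42*sqrt((4 + g)*1 - 8) = (4*5)*(2*0 + 2*2) + 42*sqrt((4 + 3)*1 - 8) = 20*(0 + 4) + 42*sqrt(7*1 - 8) = 20*4 + 42*sqrt(7 - 8) = 80 + 42*sqrt(-1) = 80 + 42*I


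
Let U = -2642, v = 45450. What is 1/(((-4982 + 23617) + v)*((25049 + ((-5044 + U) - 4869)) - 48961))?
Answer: -1/2336987695 ≈ -4.2790e-10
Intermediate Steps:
1/(((-4982 + 23617) + v)*((25049 + ((-5044 + U) - 4869)) - 48961)) = 1/(((-4982 + 23617) + 45450)*((25049 + ((-5044 - 2642) - 4869)) - 48961)) = 1/((18635 + 45450)*((25049 + (-7686 - 4869)) - 48961)) = 1/(64085*((25049 - 12555) - 48961)) = 1/(64085*(12494 - 48961)) = 1/(64085*(-36467)) = 1/(-2336987695) = -1/2336987695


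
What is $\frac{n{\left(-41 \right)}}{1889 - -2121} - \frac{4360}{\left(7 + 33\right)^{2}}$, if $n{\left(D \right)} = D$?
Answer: $- \frac{43873}{16040} \approx -2.7352$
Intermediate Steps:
$\frac{n{\left(-41 \right)}}{1889 - -2121} - \frac{4360}{\left(7 + 33\right)^{2}} = - \frac{41}{1889 - -2121} - \frac{4360}{\left(7 + 33\right)^{2}} = - \frac{41}{1889 + 2121} - \frac{4360}{40^{2}} = - \frac{41}{4010} - \frac{4360}{1600} = \left(-41\right) \frac{1}{4010} - \frac{109}{40} = - \frac{41}{4010} - \frac{109}{40} = - \frac{43873}{16040}$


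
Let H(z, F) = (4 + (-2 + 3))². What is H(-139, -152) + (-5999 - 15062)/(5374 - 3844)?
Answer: 17189/1530 ≈ 11.235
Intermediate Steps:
H(z, F) = 25 (H(z, F) = (4 + 1)² = 5² = 25)
H(-139, -152) + (-5999 - 15062)/(5374 - 3844) = 25 + (-5999 - 15062)/(5374 - 3844) = 25 - 21061/1530 = 17189/1530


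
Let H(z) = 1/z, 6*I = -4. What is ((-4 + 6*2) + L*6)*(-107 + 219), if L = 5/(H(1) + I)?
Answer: 10976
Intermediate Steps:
I = -⅔ (I = (⅙)*(-4) = -⅔ ≈ -0.66667)
H(z) = 1/z
L = 15 (L = 5/(1/1 - ⅔) = 5/(1 - ⅔) = 5/(⅓) = 5*3 = 15)
((-4 + 6*2) + L*6)*(-107 + 219) = ((-4 + 6*2) + 15*6)*(-107 + 219) = ((-4 + 12) + 90)*112 = (8 + 90)*112 = 98*112 = 10976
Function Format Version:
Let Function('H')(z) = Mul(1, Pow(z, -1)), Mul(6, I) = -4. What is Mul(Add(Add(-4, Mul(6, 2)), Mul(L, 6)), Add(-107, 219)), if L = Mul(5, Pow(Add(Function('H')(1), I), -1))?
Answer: 10976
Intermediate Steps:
I = Rational(-2, 3) (I = Mul(Rational(1, 6), -4) = Rational(-2, 3) ≈ -0.66667)
Function('H')(z) = Pow(z, -1)
L = 15 (L = Mul(5, Pow(Add(Pow(1, -1), Rational(-2, 3)), -1)) = Mul(5, Pow(Add(1, Rational(-2, 3)), -1)) = Mul(5, Pow(Rational(1, 3), -1)) = Mul(5, 3) = 15)
Mul(Add(Add(-4, Mul(6, 2)), Mul(L, 6)), Add(-107, 219)) = Mul(Add(Add(-4, Mul(6, 2)), Mul(15, 6)), Add(-107, 219)) = Mul(Add(Add(-4, 12), 90), 112) = Mul(Add(8, 90), 112) = Mul(98, 112) = 10976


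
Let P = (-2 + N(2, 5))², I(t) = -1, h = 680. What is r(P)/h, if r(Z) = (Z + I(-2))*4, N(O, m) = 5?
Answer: 4/85 ≈ 0.047059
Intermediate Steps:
P = 9 (P = (-2 + 5)² = 3² = 9)
r(Z) = -4 + 4*Z (r(Z) = (Z - 1)*4 = (-1 + Z)*4 = -4 + 4*Z)
r(P)/h = (-4 + 4*9)/680 = (-4 + 36)*(1/680) = 32*(1/680) = 4/85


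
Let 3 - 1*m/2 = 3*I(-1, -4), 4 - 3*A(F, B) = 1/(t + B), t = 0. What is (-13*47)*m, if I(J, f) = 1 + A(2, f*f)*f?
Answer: -38493/2 ≈ -19247.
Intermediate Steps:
A(F, B) = 4/3 - 1/(3*B) (A(F, B) = 4/3 - 1/(3*(0 + B)) = 4/3 - 1/(3*B))
I(J, f) = 1 + (-1 + 4*f²)/(3*f) (I(J, f) = 1 + ((-1 + 4*(f*f))/(3*((f*f))))*f = 1 + ((-1 + 4*f²)/(3*(f²)))*f = 1 + ((-1 + 4*f²)/(3*f²))*f = 1 + (-1 + 4*f²)/(3*f))
m = 63/2 (m = 6 - 6*(1 - ⅓/(-4) + (4/3)*(-4)) = 6 - 6*(1 - ⅓*(-¼) - 16/3) = 6 - 6*(1 + 1/12 - 16/3) = 6 - 6*(-17)/4 = 6 - 2*(-51/4) = 6 + 51/2 = 63/2 ≈ 31.500)
(-13*47)*m = -13*47*(63/2) = -611*63/2 = -38493/2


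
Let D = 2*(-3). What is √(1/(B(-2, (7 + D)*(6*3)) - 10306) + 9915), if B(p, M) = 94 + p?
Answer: √1034390257126/10214 ≈ 99.574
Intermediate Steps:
D = -6
√(1/(B(-2, (7 + D)*(6*3)) - 10306) + 9915) = √(1/((94 - 2) - 10306) + 9915) = √(1/(92 - 10306) + 9915) = √(1/(-10214) + 9915) = √(-1/10214 + 9915) = √(101271809/10214) = √1034390257126/10214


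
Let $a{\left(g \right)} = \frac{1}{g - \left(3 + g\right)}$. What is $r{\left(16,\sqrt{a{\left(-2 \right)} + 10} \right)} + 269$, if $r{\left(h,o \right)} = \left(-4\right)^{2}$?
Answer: $285$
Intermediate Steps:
$a{\left(g \right)} = - \frac{1}{3}$ ($a{\left(g \right)} = \frac{1}{-3} = - \frac{1}{3}$)
$r{\left(h,o \right)} = 16$
$r{\left(16,\sqrt{a{\left(-2 \right)} + 10} \right)} + 269 = 16 + 269 = 285$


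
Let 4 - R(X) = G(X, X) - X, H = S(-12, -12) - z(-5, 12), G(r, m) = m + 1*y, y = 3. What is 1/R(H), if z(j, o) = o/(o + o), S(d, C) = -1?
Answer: 1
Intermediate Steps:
z(j, o) = ½ (z(j, o) = o/((2*o)) = o*(1/(2*o)) = ½)
G(r, m) = 3 + m (G(r, m) = m + 1*3 = m + 3 = 3 + m)
H = -3/2 (H = -1 - 1*½ = -1 - ½ = -3/2 ≈ -1.5000)
R(X) = 1 (R(X) = 4 - ((3 + X) - X) = 4 - 1*3 = 4 - 3 = 1)
1/R(H) = 1/1 = 1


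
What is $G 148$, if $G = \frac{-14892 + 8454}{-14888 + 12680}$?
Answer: $\frac{39701}{92} \approx 431.53$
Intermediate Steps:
$G = \frac{1073}{368}$ ($G = - \frac{6438}{-2208} = \left(-6438\right) \left(- \frac{1}{2208}\right) = \frac{1073}{368} \approx 2.9158$)
$G 148 = \frac{1073}{368} \cdot 148 = \frac{39701}{92}$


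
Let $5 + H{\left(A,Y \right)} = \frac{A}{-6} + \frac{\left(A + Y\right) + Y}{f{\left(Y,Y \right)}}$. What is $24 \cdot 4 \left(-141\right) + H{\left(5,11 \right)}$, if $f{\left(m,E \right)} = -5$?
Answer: $- \frac{406417}{30} \approx -13547.0$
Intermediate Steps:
$H{\left(A,Y \right)} = -5 - \frac{11 A}{30} - \frac{2 Y}{5}$ ($H{\left(A,Y \right)} = -5 + \left(\frac{A}{-6} + \frac{\left(A + Y\right) + Y}{-5}\right) = -5 + \left(A \left(- \frac{1}{6}\right) + \left(A + 2 Y\right) \left(- \frac{1}{5}\right)\right) = -5 - \left(\frac{2 Y}{5} + \frac{11 A}{30}\right) = -5 - \frac{11 A}{30} - \frac{2 Y}{5}$)
$24 \cdot 4 \left(-141\right) + H{\left(5,11 \right)} = 24 \cdot 4 \left(-141\right) - \frac{337}{30} = 96 \left(-141\right) - \frac{337}{30} = -13536 - \frac{337}{30} = - \frac{406417}{30}$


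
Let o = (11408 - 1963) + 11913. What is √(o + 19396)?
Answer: √40754 ≈ 201.88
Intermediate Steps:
o = 21358 (o = 9445 + 11913 = 21358)
√(o + 19396) = √(21358 + 19396) = √40754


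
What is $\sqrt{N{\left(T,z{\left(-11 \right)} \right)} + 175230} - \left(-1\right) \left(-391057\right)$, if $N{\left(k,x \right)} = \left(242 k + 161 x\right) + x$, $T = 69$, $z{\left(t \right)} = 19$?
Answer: $-391057 + \sqrt{195006} \approx -3.9062 \cdot 10^{5}$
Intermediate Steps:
$N{\left(k,x \right)} = 162 x + 242 k$ ($N{\left(k,x \right)} = \left(161 x + 242 k\right) + x = 162 x + 242 k$)
$\sqrt{N{\left(T,z{\left(-11 \right)} \right)} + 175230} - \left(-1\right) \left(-391057\right) = \sqrt{\left(162 \cdot 19 + 242 \cdot 69\right) + 175230} - \left(-1\right) \left(-391057\right) = \sqrt{\left(3078 + 16698\right) + 175230} - 391057 = \sqrt{19776 + 175230} - 391057 = \sqrt{195006} - 391057 = -391057 + \sqrt{195006}$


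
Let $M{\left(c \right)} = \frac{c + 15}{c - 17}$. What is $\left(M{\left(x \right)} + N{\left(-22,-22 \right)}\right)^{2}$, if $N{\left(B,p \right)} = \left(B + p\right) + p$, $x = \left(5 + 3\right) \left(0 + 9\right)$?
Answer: $\frac{12552849}{3025} \approx 4149.7$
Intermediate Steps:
$x = 72$ ($x = 8 \cdot 9 = 72$)
$N{\left(B,p \right)} = B + 2 p$
$M{\left(c \right)} = \frac{15 + c}{-17 + c}$
$\left(M{\left(x \right)} + N{\left(-22,-22 \right)}\right)^{2} = \left(\frac{15 + 72}{-17 + 72} + \left(-22 + 2 \left(-22\right)\right)\right)^{2} = \left(\frac{1}{55} \cdot 87 - 66\right)^{2} = \left(\frac{87}{55} - 66\right)^{2} = \left(- \frac{3543}{55}\right)^{2} = \frac{12552849}{3025}$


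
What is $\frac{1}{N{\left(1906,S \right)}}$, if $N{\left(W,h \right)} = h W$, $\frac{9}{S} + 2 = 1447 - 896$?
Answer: $\frac{61}{1906} \approx 0.032004$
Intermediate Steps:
$S = \frac{1}{61}$ ($S = \frac{9}{-2 + \left(1447 - 896\right)} = \frac{9}{-2 + 551} = \frac{9}{549} = 9 \cdot \frac{1}{549} = \frac{1}{61} \approx 0.016393$)
$N{\left(W,h \right)} = W h$
$\frac{1}{N{\left(1906,S \right)}} = \frac{1}{1906 \cdot \frac{1}{61}} = \frac{1}{\frac{1906}{61}} = \frac{61}{1906}$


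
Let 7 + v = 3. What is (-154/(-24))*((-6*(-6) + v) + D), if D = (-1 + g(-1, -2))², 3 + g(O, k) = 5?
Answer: 847/4 ≈ 211.75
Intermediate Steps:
v = -4 (v = -7 + 3 = -4)
g(O, k) = 2 (g(O, k) = -3 + 5 = 2)
D = 1 (D = (-1 + 2)² = 1² = 1)
(-154/(-24))*((-6*(-6) + v) + D) = (-154/(-24))*((-6*(-6) - 4) + 1) = (-154*(-1/24))*((36 - 4) + 1) = 77*(32 + 1)/12 = (77/12)*33 = 847/4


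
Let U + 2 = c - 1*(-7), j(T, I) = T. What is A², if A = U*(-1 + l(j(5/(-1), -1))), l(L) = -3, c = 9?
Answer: 3136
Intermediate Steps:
U = 14 (U = -2 + (9 - 1*(-7)) = -2 + (9 + 7) = -2 + 16 = 14)
A = -56 (A = 14*(-1 - 3) = 14*(-4) = -56)
A² = (-56)² = 3136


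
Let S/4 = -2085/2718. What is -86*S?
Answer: 119540/453 ≈ 263.89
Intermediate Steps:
S = -1390/453 (S = 4*(-2085/2718) = 4*(-2085*1/2718) = 4*(-695/906) = -1390/453 ≈ -3.0684)
-86*S = -86*(-1390/453) = 119540/453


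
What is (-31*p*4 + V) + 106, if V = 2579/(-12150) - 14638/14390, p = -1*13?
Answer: 30015757949/17483850 ≈ 1716.8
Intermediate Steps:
p = -13
V = -21496351/17483850 (V = 2579*(-1/12150) - 14638*1/14390 = -2579/12150 - 7319/7195 = -21496351/17483850 ≈ -1.2295)
(-31*p*4 + V) + 106 = (-31*(-13)*4 - 21496351/17483850) + 106 = (403*4 - 21496351/17483850) + 106 = (1612 - 21496351/17483850) + 106 = 28162469849/17483850 + 106 = 30015757949/17483850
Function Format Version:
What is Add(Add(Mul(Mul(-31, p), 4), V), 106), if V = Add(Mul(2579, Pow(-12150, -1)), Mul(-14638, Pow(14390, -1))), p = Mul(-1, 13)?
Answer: Rational(30015757949, 17483850) ≈ 1716.8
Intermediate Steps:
p = -13
V = Rational(-21496351, 17483850) (V = Add(Mul(2579, Rational(-1, 12150)), Mul(-14638, Rational(1, 14390))) = Add(Rational(-2579, 12150), Rational(-7319, 7195)) = Rational(-21496351, 17483850) ≈ -1.2295)
Add(Add(Mul(Mul(-31, p), 4), V), 106) = Add(Add(Mul(Mul(-31, -13), 4), Rational(-21496351, 17483850)), 106) = Add(Add(Mul(403, 4), Rational(-21496351, 17483850)), 106) = Add(Add(1612, Rational(-21496351, 17483850)), 106) = Add(Rational(28162469849, 17483850), 106) = Rational(30015757949, 17483850)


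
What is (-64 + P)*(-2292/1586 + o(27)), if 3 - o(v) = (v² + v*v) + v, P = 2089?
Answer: -2382153300/793 ≈ -3.0040e+6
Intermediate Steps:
o(v) = 3 - v - 2*v² (o(v) = 3 - ((v² + v*v) + v) = 3 - ((v² + v²) + v) = 3 - (2*v² + v) = 3 - (v + 2*v²) = 3 + (-v - 2*v²) = 3 - v - 2*v²)
(-64 + P)*(-2292/1586 + o(27)) = (-64 + 2089)*(-2292/1586 + (3 - 1*27 - 2*27²)) = 2025*(-2292*1/1586 + (3 - 27 - 2*729)) = 2025*(-1146/793 + (3 - 27 - 1458)) = 2025*(-1146/793 - 1482) = 2025*(-1176372/793) = -2382153300/793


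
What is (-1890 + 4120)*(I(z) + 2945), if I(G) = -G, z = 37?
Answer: 6484840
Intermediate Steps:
(-1890 + 4120)*(I(z) + 2945) = (-1890 + 4120)*(-1*37 + 2945) = 2230*(-37 + 2945) = 2230*2908 = 6484840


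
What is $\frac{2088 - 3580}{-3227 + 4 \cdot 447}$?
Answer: $\frac{1492}{1439} \approx 1.0368$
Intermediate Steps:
$\frac{2088 - 3580}{-3227 + 4 \cdot 447} = - \frac{1492}{-3227 + 1788} = - \frac{1492}{-1439} = \left(-1492\right) \left(- \frac{1}{1439}\right) = \frac{1492}{1439}$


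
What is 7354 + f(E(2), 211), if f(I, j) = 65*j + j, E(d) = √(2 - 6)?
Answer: 21280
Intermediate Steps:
E(d) = 2*I (E(d) = √(-4) = 2*I)
f(I, j) = 66*j
7354 + f(E(2), 211) = 7354 + 66*211 = 7354 + 13926 = 21280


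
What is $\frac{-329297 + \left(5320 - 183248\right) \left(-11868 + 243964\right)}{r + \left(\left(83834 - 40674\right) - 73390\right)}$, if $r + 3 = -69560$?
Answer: $\frac{41296706385}{99793} \approx 4.1382 \cdot 10^{5}$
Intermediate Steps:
$r = -69563$ ($r = -3 - 69560 = -69563$)
$\frac{-329297 + \left(5320 - 183248\right) \left(-11868 + 243964\right)}{r + \left(\left(83834 - 40674\right) - 73390\right)} = \frac{-329297 + \left(5320 - 183248\right) \left(-11868 + 243964\right)}{-69563 + \left(\left(83834 - 40674\right) - 73390\right)} = \frac{-329297 - 41296377088}{-69563 + \left(43160 - 73390\right)} = \frac{-329297 - 41296377088}{-69563 - 30230} = - \frac{41296706385}{-99793} = \left(-41296706385\right) \left(- \frac{1}{99793}\right) = \frac{41296706385}{99793}$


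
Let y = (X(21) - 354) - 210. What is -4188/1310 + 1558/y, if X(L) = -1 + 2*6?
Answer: -2178472/362215 ≈ -6.0143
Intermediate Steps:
X(L) = 11 (X(L) = -1 + 12 = 11)
y = -553 (y = (11 - 354) - 210 = -343 - 210 = -553)
-4188/1310 + 1558/y = -4188/1310 + 1558/(-553) = -4188*1/1310 + 1558*(-1/553) = -2094/655 - 1558/553 = -2178472/362215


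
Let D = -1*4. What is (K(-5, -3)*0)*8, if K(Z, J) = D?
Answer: 0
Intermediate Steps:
D = -4
K(Z, J) = -4
(K(-5, -3)*0)*8 = -4*0*8 = 0*8 = 0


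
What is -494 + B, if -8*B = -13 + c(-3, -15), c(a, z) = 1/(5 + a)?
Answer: -7879/16 ≈ -492.44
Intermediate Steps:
B = 25/16 (B = -(-13 + 1/(5 - 3))/8 = -(-13 + 1/2)/8 = -1/8*(-25/2) = 25/16 ≈ 1.5625)
-494 + B = -494 + 25/16 = -7879/16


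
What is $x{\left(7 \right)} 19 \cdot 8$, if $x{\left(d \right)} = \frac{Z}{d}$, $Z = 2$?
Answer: $\frac{304}{7} \approx 43.429$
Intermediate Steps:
$x{\left(d \right)} = \frac{2}{d}$
$x{\left(7 \right)} 19 \cdot 8 = \frac{2}{7} \cdot 19 \cdot 8 = \frac{38}{7} \cdot 8 = \frac{304}{7}$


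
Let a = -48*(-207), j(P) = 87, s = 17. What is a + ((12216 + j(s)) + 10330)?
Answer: 32569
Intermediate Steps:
a = 9936
a + ((12216 + j(s)) + 10330) = 9936 + ((12216 + 87) + 10330) = 9936 + (12303 + 10330) = 9936 + 22633 = 32569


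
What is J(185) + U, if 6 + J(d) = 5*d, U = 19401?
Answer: 20320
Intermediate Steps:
J(d) = -6 + 5*d
J(185) + U = (-6 + 5*185) + 19401 = (-6 + 925) + 19401 = 919 + 19401 = 20320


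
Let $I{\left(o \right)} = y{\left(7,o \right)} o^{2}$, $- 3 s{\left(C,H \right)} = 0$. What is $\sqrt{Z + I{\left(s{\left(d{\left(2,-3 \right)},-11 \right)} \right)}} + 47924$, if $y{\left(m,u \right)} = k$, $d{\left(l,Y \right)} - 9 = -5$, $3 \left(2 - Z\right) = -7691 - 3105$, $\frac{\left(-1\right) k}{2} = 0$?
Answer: $47924 + \frac{\sqrt{32406}}{3} \approx 47984.0$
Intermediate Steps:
$k = 0$ ($k = \left(-2\right) 0 = 0$)
$Z = \frac{10802}{3}$ ($Z = 2 - \frac{-7691 - 3105}{3} = 2 - - \frac{10796}{3} = 2 + \frac{10796}{3} = \frac{10802}{3} \approx 3600.7$)
$d{\left(l,Y \right)} = 4$ ($d{\left(l,Y \right)} = 9 - 5 = 4$)
$s{\left(C,H \right)} = 0$ ($s{\left(C,H \right)} = \left(- \frac{1}{3}\right) 0 = 0$)
$y{\left(m,u \right)} = 0$
$I{\left(o \right)} = 0$ ($I{\left(o \right)} = 0 o^{2} = 0$)
$\sqrt{Z + I{\left(s{\left(d{\left(2,-3 \right)},-11 \right)} \right)}} + 47924 = \sqrt{\frac{10802}{3} + 0} + 47924 = \sqrt{\frac{10802}{3}} + 47924 = \frac{\sqrt{32406}}{3} + 47924 = 47924 + \frac{\sqrt{32406}}{3}$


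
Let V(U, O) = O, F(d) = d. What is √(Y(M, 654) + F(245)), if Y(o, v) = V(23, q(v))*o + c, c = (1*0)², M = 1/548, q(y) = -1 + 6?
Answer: √18394305/274 ≈ 15.653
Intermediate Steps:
q(y) = 5
M = 1/548 ≈ 0.0018248
c = 0 (c = 0² = 0)
Y(o, v) = 5*o (Y(o, v) = 5*o + 0 = 5*o)
√(Y(M, 654) + F(245)) = √(5*(1/548) + 245) = √(5/548 + 245) = √(134265/548) = √18394305/274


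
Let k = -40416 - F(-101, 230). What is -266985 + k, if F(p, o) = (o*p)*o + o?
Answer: 5035269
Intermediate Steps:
F(p, o) = o + p*o**2 (F(p, o) = p*o**2 + o = o + p*o**2)
k = 5302254 (k = -40416 - 230*(1 + 230*(-101)) = -40416 - 230*(1 - 23230) = -40416 - 230*(-23229) = -40416 - 1*(-5342670) = -40416 + 5342670 = 5302254)
-266985 + k = -266985 + 5302254 = 5035269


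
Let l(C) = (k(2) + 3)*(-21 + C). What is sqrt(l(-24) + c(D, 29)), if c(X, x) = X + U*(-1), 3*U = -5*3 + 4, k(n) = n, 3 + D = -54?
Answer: I*sqrt(2505)/3 ≈ 16.683*I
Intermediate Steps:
D = -57 (D = -3 - 54 = -57)
U = -11/3 (U = (-5*3 + 4)/3 = (-15 + 4)/3 = (1/3)*(-11) = -11/3 ≈ -3.6667)
c(X, x) = 11/3 + X (c(X, x) = X - 11/3*(-1) = X + 11/3 = 11/3 + X)
l(C) = -105 + 5*C (l(C) = (2 + 3)*(-21 + C) = 5*(-21 + C) = -105 + 5*C)
sqrt(l(-24) + c(D, 29)) = sqrt((-105 + 5*(-24)) + (11/3 - 57)) = sqrt((-105 - 120) - 160/3) = sqrt(-225 - 160/3) = sqrt(-835/3) = I*sqrt(2505)/3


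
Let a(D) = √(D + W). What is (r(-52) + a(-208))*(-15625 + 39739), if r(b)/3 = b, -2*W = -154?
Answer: -3761784 + 24114*I*√131 ≈ -3.7618e+6 + 2.76e+5*I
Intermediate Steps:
W = 77 (W = -½*(-154) = 77)
a(D) = √(77 + D) (a(D) = √(D + 77) = √(77 + D))
r(b) = 3*b
(r(-52) + a(-208))*(-15625 + 39739) = (3*(-52) + √(77 - 208))*(-15625 + 39739) = (-156 + √(-131))*24114 = (-156 + I*√131)*24114 = -3761784 + 24114*I*√131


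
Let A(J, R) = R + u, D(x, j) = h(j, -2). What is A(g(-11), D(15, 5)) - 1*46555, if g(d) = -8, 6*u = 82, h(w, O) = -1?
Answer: -139627/3 ≈ -46542.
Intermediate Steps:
u = 41/3 (u = (⅙)*82 = 41/3 ≈ 13.667)
D(x, j) = -1
A(J, R) = 41/3 + R (A(J, R) = R + 41/3 = 41/3 + R)
A(g(-11), D(15, 5)) - 1*46555 = (41/3 - 1) - 1*46555 = 38/3 - 46555 = -139627/3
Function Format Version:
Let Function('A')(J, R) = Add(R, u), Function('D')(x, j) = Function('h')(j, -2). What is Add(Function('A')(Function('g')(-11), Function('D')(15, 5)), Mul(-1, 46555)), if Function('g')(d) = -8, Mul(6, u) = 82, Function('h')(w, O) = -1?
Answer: Rational(-139627, 3) ≈ -46542.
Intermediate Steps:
u = Rational(41, 3) (u = Mul(Rational(1, 6), 82) = Rational(41, 3) ≈ 13.667)
Function('D')(x, j) = -1
Function('A')(J, R) = Add(Rational(41, 3), R) (Function('A')(J, R) = Add(R, Rational(41, 3)) = Add(Rational(41, 3), R))
Add(Function('A')(Function('g')(-11), Function('D')(15, 5)), Mul(-1, 46555)) = Add(Add(Rational(41, 3), -1), Mul(-1, 46555)) = Add(Rational(38, 3), -46555) = Rational(-139627, 3)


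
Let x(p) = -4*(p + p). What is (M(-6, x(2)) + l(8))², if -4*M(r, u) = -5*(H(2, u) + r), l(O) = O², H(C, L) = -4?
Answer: 10609/4 ≈ 2652.3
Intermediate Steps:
x(p) = -8*p
M(r, u) = -5 + 5*r/4 (M(r, u) = -(-5)*(-4 + r)/4 = -(20 - 5*r)/4 = -5 + 5*r/4)
(M(-6, x(2)) + l(8))² = ((-5 + (5/4)*(-6)) + 8²)² = ((-5 - 15/2) + 64)² = (-25/2 + 64)² = (103/2)² = 10609/4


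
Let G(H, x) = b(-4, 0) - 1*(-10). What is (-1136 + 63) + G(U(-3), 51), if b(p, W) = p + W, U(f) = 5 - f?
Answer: -1067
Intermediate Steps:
b(p, W) = W + p
G(H, x) = 6 (G(H, x) = (0 - 4) - 1*(-10) = -4 + 10 = 6)
(-1136 + 63) + G(U(-3), 51) = (-1136 + 63) + 6 = -1073 + 6 = -1067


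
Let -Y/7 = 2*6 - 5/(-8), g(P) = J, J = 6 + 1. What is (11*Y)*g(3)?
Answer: -54439/8 ≈ -6804.9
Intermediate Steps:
J = 7
g(P) = 7
Y = -707/8 (Y = -7*(2*6 - 5/(-8)) = -7*(12 - 5*(-⅛)) = -7*(12 + 5/8) = -7*101/8 = -707/8 ≈ -88.375)
(11*Y)*g(3) = (11*(-707/8))*7 = -7777/8*7 = -54439/8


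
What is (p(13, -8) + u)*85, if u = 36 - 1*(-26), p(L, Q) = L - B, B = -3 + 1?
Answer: 6545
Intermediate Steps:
B = -2
p(L, Q) = 2 + L (p(L, Q) = L - 1*(-2) = L + 2 = 2 + L)
u = 62 (u = 36 + 26 = 62)
(p(13, -8) + u)*85 = ((2 + 13) + 62)*85 = (15 + 62)*85 = 77*85 = 6545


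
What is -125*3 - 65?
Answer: -440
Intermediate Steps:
-125*3 - 65 = -375 - 65 = -440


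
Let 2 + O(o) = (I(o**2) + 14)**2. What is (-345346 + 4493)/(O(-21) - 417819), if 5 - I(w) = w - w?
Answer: 340853/417460 ≈ 0.81649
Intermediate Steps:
I(w) = 5 (I(w) = 5 - (w - w) = 5 - 1*0 = 5 + 0 = 5)
O(o) = 359 (O(o) = -2 + (5 + 14)**2 = -2 + 19**2 = -2 + 361 = 359)
(-345346 + 4493)/(O(-21) - 417819) = (-345346 + 4493)/(359 - 417819) = -340853/(-417460) = -340853*(-1/417460) = 340853/417460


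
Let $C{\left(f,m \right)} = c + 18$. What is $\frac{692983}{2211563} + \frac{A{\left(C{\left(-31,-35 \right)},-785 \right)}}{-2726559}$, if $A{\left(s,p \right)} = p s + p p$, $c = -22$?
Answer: $\frac{173231439334}{2009985667239} \approx 0.086185$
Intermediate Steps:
$C{\left(f,m \right)} = -4$ ($C{\left(f,m \right)} = -22 + 18 = -4$)
$A{\left(s,p \right)} = p^{2} + p s$ ($A{\left(s,p \right)} = p s + p^{2} = p^{2} + p s$)
$\frac{692983}{2211563} + \frac{A{\left(C{\left(-31,-35 \right)},-785 \right)}}{-2726559} = \frac{692983}{2211563} + \frac{\left(-785\right) \left(-785 - 4\right)}{-2726559} = 692983 \cdot \frac{1}{2211563} + \left(-785\right) \left(-789\right) \left(- \frac{1}{2726559}\right) = \frac{692983}{2211563} + 619365 \left(- \frac{1}{2726559}\right) = \frac{692983}{2211563} - \frac{206455}{908853} = \frac{173231439334}{2009985667239}$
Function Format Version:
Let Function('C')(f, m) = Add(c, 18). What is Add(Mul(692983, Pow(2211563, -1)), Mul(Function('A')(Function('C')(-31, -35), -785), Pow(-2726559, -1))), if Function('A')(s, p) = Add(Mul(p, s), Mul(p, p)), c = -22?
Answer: Rational(173231439334, 2009985667239) ≈ 0.086185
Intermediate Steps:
Function('C')(f, m) = -4 (Function('C')(f, m) = Add(-22, 18) = -4)
Function('A')(s, p) = Add(Pow(p, 2), Mul(p, s)) (Function('A')(s, p) = Add(Mul(p, s), Pow(p, 2)) = Add(Pow(p, 2), Mul(p, s)))
Add(Mul(692983, Pow(2211563, -1)), Mul(Function('A')(Function('C')(-31, -35), -785), Pow(-2726559, -1))) = Add(Mul(692983, Pow(2211563, -1)), Mul(Mul(-785, Add(-785, -4)), Pow(-2726559, -1))) = Add(Mul(692983, Rational(1, 2211563)), Mul(Mul(-785, -789), Rational(-1, 2726559))) = Add(Rational(692983, 2211563), Mul(619365, Rational(-1, 2726559))) = Add(Rational(692983, 2211563), Rational(-206455, 908853)) = Rational(173231439334, 2009985667239)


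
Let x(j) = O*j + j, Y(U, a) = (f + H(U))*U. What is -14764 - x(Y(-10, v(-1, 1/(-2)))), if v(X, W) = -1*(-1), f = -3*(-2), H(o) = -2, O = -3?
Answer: -14844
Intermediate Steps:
f = 6
v(X, W) = 1
Y(U, a) = 4*U (Y(U, a) = (6 - 2)*U = 4*U)
x(j) = -2*j (x(j) = -3*j + j = -2*j)
-14764 - x(Y(-10, v(-1, 1/(-2)))) = -14764 - (-2)*4*(-10) = -14764 - (-2)*(-40) = -14764 - 1*80 = -14764 - 80 = -14844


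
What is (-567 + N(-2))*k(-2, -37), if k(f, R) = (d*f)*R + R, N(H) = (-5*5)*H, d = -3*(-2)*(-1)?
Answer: 248677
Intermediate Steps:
d = -6 (d = 6*(-1) = -6)
N(H) = -25*H
k(f, R) = R - 6*R*f (k(f, R) = (-6*f)*R + R = -6*R*f + R = R - 6*R*f)
(-567 + N(-2))*k(-2, -37) = (-567 - 25*(-2))*(-37*(1 - 6*(-2))) = (-567 + 50)*(-37*(1 + 12)) = -(-19129)*13 = -517*(-481) = 248677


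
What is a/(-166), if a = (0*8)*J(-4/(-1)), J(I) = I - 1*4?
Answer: 0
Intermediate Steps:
J(I) = -4 + I (J(I) = I - 4 = -4 + I)
a = 0 (a = (0*8)*(-4 - 4/(-1)) = 0*(-4 - 4*(-1)) = 0*(-4 + 4) = 0*0 = 0)
a/(-166) = 0/(-166) = 0*(-1/166) = 0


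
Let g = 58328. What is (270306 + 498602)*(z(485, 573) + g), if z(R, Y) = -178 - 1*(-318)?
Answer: 44956512944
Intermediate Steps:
z(R, Y) = 140 (z(R, Y) = -178 + 318 = 140)
(270306 + 498602)*(z(485, 573) + g) = (270306 + 498602)*(140 + 58328) = 768908*58468 = 44956512944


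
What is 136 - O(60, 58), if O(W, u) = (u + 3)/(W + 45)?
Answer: 14219/105 ≈ 135.42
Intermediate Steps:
O(W, u) = (3 + u)/(45 + W)
136 - O(60, 58) = 136 - (3 + 58)/(45 + 60) = 136 - 61/105 = 14219/105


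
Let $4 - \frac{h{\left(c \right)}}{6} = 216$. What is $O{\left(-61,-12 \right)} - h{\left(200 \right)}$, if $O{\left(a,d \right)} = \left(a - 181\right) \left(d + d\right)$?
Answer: $7080$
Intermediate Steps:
$O{\left(a,d \right)} = 2 d \left(-181 + a\right)$ ($O{\left(a,d \right)} = \left(-181 + a\right) 2 d = 2 d \left(-181 + a\right)$)
$h{\left(c \right)} = -1272$ ($h{\left(c \right)} = 24 - 1296 = -1272$)
$O{\left(-61,-12 \right)} - h{\left(200 \right)} = 2 \left(-12\right) \left(-181 - 61\right) - -1272 = 2 \left(-12\right) \left(-242\right) + 1272 = 5808 + 1272 = 7080$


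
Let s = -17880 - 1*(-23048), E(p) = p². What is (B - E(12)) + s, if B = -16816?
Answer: -11792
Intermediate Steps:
s = 5168 (s = -17880 + 23048 = 5168)
(B - E(12)) + s = (-16816 - 1*12²) + 5168 = (-16816 - 1*144) + 5168 = (-16816 - 144) + 5168 = -16960 + 5168 = -11792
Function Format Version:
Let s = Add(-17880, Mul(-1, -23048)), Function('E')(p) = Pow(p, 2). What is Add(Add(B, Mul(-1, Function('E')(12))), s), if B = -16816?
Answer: -11792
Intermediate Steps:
s = 5168 (s = Add(-17880, 23048) = 5168)
Add(Add(B, Mul(-1, Function('E')(12))), s) = Add(Add(-16816, Mul(-1, Pow(12, 2))), 5168) = Add(Add(-16816, Mul(-1, 144)), 5168) = Add(Add(-16816, -144), 5168) = Add(-16960, 5168) = -11792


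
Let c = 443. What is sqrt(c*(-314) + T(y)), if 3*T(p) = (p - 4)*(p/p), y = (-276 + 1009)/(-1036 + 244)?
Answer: I*sqrt(21813676698)/396 ≈ 372.97*I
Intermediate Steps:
y = -733/792 (y = 733/(-792) = 733*(-1/792) = -733/792 ≈ -0.92550)
T(p) = -4/3 + p/3 (T(p) = ((p - 4)*(p/p))/3 = ((-4 + p)*1)/3 = (-4 + p)/3 = -4/3 + p/3)
sqrt(c*(-314) + T(y)) = sqrt(443*(-314) + (-4/3 + (1/3)*(-733/792))) = sqrt(-139102 + (-4/3 - 733/2376)) = sqrt(-139102 - 3901/2376) = sqrt(-330510253/2376) = I*sqrt(21813676698)/396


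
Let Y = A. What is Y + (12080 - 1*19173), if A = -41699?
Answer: -48792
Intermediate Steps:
Y = -41699
Y + (12080 - 1*19173) = -41699 + (12080 - 1*19173) = -41699 + (12080 - 19173) = -41699 - 7093 = -48792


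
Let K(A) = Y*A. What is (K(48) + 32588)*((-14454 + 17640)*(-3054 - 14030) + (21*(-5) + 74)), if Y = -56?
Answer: -1627446684500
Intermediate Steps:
K(A) = -56*A
(K(48) + 32588)*((-14454 + 17640)*(-3054 - 14030) + (21*(-5) + 74)) = (-56*48 + 32588)*((-14454 + 17640)*(-3054 - 14030) + (21*(-5) + 74)) = (-2688 + 32588)*(3186*(-17084) + (-105 + 74)) = 29900*(-54429624 - 31) = 29900*(-54429655) = -1627446684500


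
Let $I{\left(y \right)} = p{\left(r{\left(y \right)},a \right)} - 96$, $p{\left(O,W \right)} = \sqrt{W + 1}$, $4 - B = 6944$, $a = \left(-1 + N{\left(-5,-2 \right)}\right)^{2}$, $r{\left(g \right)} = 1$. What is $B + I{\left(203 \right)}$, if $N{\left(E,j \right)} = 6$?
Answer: $-7036 + \sqrt{26} \approx -7030.9$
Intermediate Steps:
$a = 25$ ($a = \left(-1 + 6\right)^{2} = 5^{2} = 25$)
$B = -6940$ ($B = 4 - 6944 = -6940$)
$p{\left(O,W \right)} = \sqrt{1 + W}$
$I{\left(y \right)} = -96 + \sqrt{26}$ ($I{\left(y \right)} = \sqrt{1 + 25} - 96 = \sqrt{26} - 96 = -96 + \sqrt{26}$)
$B + I{\left(203 \right)} = -6940 - \left(96 - \sqrt{26}\right) = -7036 + \sqrt{26}$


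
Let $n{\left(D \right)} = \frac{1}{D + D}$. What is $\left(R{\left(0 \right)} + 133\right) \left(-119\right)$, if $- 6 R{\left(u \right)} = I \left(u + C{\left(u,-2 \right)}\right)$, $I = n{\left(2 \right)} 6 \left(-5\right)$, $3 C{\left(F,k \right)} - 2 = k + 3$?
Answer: $- \frac{63903}{4} \approx -15976.0$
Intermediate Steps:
$C{\left(F,k \right)} = \frac{5}{3} + \frac{k}{3}$ ($C{\left(F,k \right)} = \frac{2}{3} + \frac{k + 3}{3} = \frac{2}{3} + \frac{3 + k}{3} = \frac{2}{3} + \left(1 + \frac{k}{3}\right) = \frac{5}{3} + \frac{k}{3}$)
$n{\left(D \right)} = \frac{1}{2 D}$
$I = - \frac{15}{2}$ ($I = \frac{1}{2 \cdot 2} \cdot 6 \left(-5\right) = \frac{1}{2} \cdot \frac{1}{2} \cdot 6 \left(-5\right) = \frac{1}{4} \cdot 6 \left(-5\right) = \frac{3}{2} \left(-5\right) = - \frac{15}{2} \approx -7.5$)
$R{\left(u \right)} = \frac{5}{4} + \frac{5 u}{4}$ ($R{\left(u \right)} = - \frac{\left(- \frac{15}{2}\right) \left(u + \left(\frac{5}{3} + \frac{1}{3} \left(-2\right)\right)\right)}{6} = - \frac{\left(- \frac{15}{2}\right) \left(u + \left(\frac{5}{3} - \frac{2}{3}\right)\right)}{6} = - \frac{\left(- \frac{15}{2}\right) \left(u + 1\right)}{6} = - \frac{\left(- \frac{15}{2}\right) \left(1 + u\right)}{6} = - \frac{- \frac{15}{2} - \frac{15 u}{2}}{6} = \frac{5}{4} + \frac{5 u}{4}$)
$\left(R{\left(0 \right)} + 133\right) \left(-119\right) = \left(\left(\frac{5}{4} + \frac{5}{4} \cdot 0\right) + 133\right) \left(-119\right) = \left(\left(\frac{5}{4} + 0\right) + 133\right) \left(-119\right) = \left(\frac{5}{4} + 133\right) \left(-119\right) = \frac{537}{4} \left(-119\right) = - \frac{63903}{4}$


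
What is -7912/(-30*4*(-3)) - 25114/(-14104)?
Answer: -6409363/317340 ≈ -20.197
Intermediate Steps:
-7912/(-30*4*(-3)) - 25114/(-14104) = -7912/((-120*(-3))) - 25114*(-1/14104) = -7912/360 + 12557/7052 = -7912*1/360 + 12557/7052 = -989/45 + 12557/7052 = -6409363/317340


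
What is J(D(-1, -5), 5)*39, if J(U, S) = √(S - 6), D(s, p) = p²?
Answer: 39*I ≈ 39.0*I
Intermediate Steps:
J(U, S) = √(-6 + S)
J(D(-1, -5), 5)*39 = √(-6 + 5)*39 = √(-1)*39 = I*39 = 39*I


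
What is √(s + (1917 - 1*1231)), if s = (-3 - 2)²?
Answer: 3*√79 ≈ 26.665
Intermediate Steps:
s = 25 (s = (-5)² = 25)
√(s + (1917 - 1*1231)) = √(25 + (1917 - 1*1231)) = √(25 + (1917 - 1231)) = √(25 + 686) = √711 = 3*√79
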